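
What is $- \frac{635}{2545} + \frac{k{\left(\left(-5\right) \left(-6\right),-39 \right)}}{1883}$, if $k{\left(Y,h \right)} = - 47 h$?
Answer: $\frac{693856}{958447} \approx 0.72394$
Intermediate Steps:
$- \frac{635}{2545} + \frac{k{\left(\left(-5\right) \left(-6\right),-39 \right)}}{1883} = - \frac{635}{2545} + \frac{\left(-47\right) \left(-39\right)}{1883} = \left(-635\right) \frac{1}{2545} + 1833 \cdot \frac{1}{1883} = - \frac{127}{509} + \frac{1833}{1883} = \frac{693856}{958447}$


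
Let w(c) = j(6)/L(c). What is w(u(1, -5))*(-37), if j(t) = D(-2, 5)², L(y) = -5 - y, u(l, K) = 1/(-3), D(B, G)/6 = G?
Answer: 49950/7 ≈ 7135.7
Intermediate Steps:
D(B, G) = 6*G
u(l, K) = -⅓
j(t) = 900 (j(t) = (6*5)² = 30² = 900)
w(c) = 900/(-5 - c)
w(u(1, -5))*(-37) = -900/(5 - ⅓)*(-37) = -900/14/3*(-37) = -900*3/14*(-37) = -1350/7*(-37) = 49950/7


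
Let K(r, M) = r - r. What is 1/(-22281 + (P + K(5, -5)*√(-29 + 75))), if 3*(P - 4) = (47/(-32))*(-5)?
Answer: -96/2138357 ≈ -4.4894e-5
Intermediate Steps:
K(r, M) = 0
P = 619/96 (P = 4 + ((47/(-32))*(-5))/3 = 4 + ((47*(-1/32))*(-5))/3 = 4 + (-47/32*(-5))/3 = 4 + (⅓)*(235/32) = 4 + 235/96 = 619/96 ≈ 6.4479)
1/(-22281 + (P + K(5, -5)*√(-29 + 75))) = 1/(-22281 + (619/96 + 0*√(-29 + 75))) = 1/(-22281 + (619/96 + 0*√46)) = 1/(-22281 + (619/96 + 0)) = 1/(-22281 + 619/96) = 1/(-2138357/96) = -96/2138357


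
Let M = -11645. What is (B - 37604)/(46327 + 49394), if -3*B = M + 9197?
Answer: -36788/95721 ≈ -0.38433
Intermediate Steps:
B = 816 (B = -(-11645 + 9197)/3 = -⅓*(-2448) = 816)
(B - 37604)/(46327 + 49394) = (816 - 37604)/(46327 + 49394) = -36788/95721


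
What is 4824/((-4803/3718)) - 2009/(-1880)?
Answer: -11236446311/3009880 ≈ -3733.2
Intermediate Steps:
4824/((-4803/3718)) - 2009/(-1880) = 4824/((-4803*1/3718)) - 2009*(-1/1880) = 4824/(-4803/3718) + 2009/1880 = 4824*(-3718/4803) + 2009/1880 = -5978544/1601 + 2009/1880 = -11236446311/3009880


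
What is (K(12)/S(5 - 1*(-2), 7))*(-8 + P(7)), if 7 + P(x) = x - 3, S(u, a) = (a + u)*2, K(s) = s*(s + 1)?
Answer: -429/7 ≈ -61.286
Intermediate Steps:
K(s) = s*(1 + s)
S(u, a) = 2*a + 2*u
P(x) = -10 + x (P(x) = -7 + (x - 3) = -7 + (-3 + x) = -10 + x)
(K(12)/S(5 - 1*(-2), 7))*(-8 + P(7)) = ((12*(1 + 12))/(2*7 + 2*(5 - 1*(-2))))*(-8 + (-10 + 7)) = ((12*13)/(14 + 2*(5 + 2)))*(-8 - 3) = (156/(14 + 2*7))*(-11) = (156/(14 + 14))*(-11) = (156/28)*(-11) = (156*(1/28))*(-11) = (39/7)*(-11) = -429/7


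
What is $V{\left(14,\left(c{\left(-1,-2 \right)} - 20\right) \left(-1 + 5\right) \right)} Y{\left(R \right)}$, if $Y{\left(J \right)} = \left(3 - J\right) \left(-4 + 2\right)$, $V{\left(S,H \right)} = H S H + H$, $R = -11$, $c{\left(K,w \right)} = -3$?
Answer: $-3315312$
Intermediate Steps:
$V{\left(S,H \right)} = H + S H^{2}$ ($V{\left(S,H \right)} = S H^{2} + H = H + S H^{2}$)
$Y{\left(J \right)} = -6 + 2 J$ ($Y{\left(J \right)} = \left(3 - J\right) \left(-2\right) = -6 + 2 J$)
$V{\left(14,\left(c{\left(-1,-2 \right)} - 20\right) \left(-1 + 5\right) \right)} Y{\left(R \right)} = \left(-3 - 20\right) \left(-1 + 5\right) \left(1 + \left(-3 - 20\right) \left(-1 + 5\right) 14\right) \left(-6 + 2 \left(-11\right)\right) = \left(-23\right) 4 \left(1 + \left(-23\right) 4 \cdot 14\right) \left(-6 - 22\right) = - 92 \left(1 - 1288\right) \left(-28\right) = \left(-92\right) \left(-1287\right) \left(-28\right) = 118404 \left(-28\right) = -3315312$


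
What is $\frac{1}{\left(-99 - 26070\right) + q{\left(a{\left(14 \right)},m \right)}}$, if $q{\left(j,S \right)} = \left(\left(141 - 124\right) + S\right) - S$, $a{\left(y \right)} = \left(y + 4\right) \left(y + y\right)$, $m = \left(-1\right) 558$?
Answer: $- \frac{1}{26152} \approx -3.8238 \cdot 10^{-5}$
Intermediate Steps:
$m = -558$
$a{\left(y \right)} = 2 y \left(4 + y\right)$ ($a{\left(y \right)} = \left(4 + y\right) 2 y = 2 y \left(4 + y\right)$)
$q{\left(j,S \right)} = 17$ ($q{\left(j,S \right)} = \left(17 + S\right) - S = 17$)
$\frac{1}{\left(-99 - 26070\right) + q{\left(a{\left(14 \right)},m \right)}} = \frac{1}{\left(-99 - 26070\right) + 17} = \frac{1}{-26169 + 17} = \frac{1}{-26152} = - \frac{1}{26152}$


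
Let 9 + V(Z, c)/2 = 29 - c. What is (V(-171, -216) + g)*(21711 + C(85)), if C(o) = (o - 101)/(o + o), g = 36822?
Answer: 68823354538/85 ≈ 8.0969e+8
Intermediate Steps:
V(Z, c) = 40 - 2*c (V(Z, c) = -18 + 2*(29 - c) = -18 + (58 - 2*c) = 40 - 2*c)
C(o) = (-101 + o)/(2*o) (C(o) = (-101 + o)/((2*o)) = (-101 + o)*(1/(2*o)) = (-101 + o)/(2*o))
(V(-171, -216) + g)*(21711 + C(85)) = ((40 - 2*(-216)) + 36822)*(21711 + (½)*(-101 + 85)/85) = ((40 + 432) + 36822)*(21711 + (½)*(1/85)*(-16)) = (472 + 36822)*(21711 - 8/85) = 37294*(1845427/85) = 68823354538/85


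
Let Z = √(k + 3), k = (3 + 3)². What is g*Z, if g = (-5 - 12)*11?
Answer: -187*√39 ≈ -1167.8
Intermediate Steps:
g = -187 (g = -17*11 = -187)
k = 36 (k = 6² = 36)
Z = √39 (Z = √(36 + 3) = √39 ≈ 6.2450)
g*Z = -187*√39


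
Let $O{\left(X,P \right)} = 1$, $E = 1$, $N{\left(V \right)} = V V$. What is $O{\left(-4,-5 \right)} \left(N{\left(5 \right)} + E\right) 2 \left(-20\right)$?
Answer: $-1040$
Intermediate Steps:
$N{\left(V \right)} = V^{2}$
$O{\left(-4,-5 \right)} \left(N{\left(5 \right)} + E\right) 2 \left(-20\right) = 1 \left(5^{2} + 1\right) 2 \left(-20\right) = 1 \left(25 + 1\right) 2 \left(-20\right) = 1 \cdot 26 \cdot 2 \left(-20\right) = 1 \cdot 52 \left(-20\right) = 52 \left(-20\right) = -1040$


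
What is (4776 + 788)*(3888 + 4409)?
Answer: 46164508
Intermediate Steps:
(4776 + 788)*(3888 + 4409) = 5564*8297 = 46164508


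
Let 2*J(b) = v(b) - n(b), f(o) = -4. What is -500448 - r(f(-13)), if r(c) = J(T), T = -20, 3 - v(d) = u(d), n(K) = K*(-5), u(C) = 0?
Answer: -1000799/2 ≈ -5.0040e+5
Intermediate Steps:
n(K) = -5*K
v(d) = 3 (v(d) = 3 - 1*0 = 3 + 0 = 3)
J(b) = 3/2 + 5*b/2 (J(b) = (3 - (-5)*b)/2 = (3 + 5*b)/2 = 3/2 + 5*b/2)
r(c) = -97/2 (r(c) = 3/2 + (5/2)*(-20) = 3/2 - 50 = -97/2)
-500448 - r(f(-13)) = -500448 - 1*(-97/2) = -500448 + 97/2 = -1000799/2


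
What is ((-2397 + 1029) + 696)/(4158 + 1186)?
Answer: -21/167 ≈ -0.12575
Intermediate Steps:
((-2397 + 1029) + 696)/(4158 + 1186) = (-1368 + 696)/5344 = -672*1/5344 = -21/167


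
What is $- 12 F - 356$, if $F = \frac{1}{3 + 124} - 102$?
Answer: $\frac{110224}{127} \approx 867.91$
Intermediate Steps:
$F = - \frac{12953}{127}$ ($F = \frac{1}{127} - 102 = - \frac{12953}{127} \approx -101.99$)
$- 12 F - 356 = \left(-12\right) \left(- \frac{12953}{127}\right) - 356 = \frac{155436}{127} - 356 = \frac{110224}{127}$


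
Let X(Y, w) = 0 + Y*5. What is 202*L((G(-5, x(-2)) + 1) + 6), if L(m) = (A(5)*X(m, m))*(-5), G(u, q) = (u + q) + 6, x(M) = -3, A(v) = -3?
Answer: 75750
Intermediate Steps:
G(u, q) = 6 + q + u (G(u, q) = (q + u) + 6 = 6 + q + u)
X(Y, w) = 5*Y (X(Y, w) = 0 + 5*Y = 5*Y)
L(m) = 75*m (L(m) = -15*m*(-5) = 75*m)
202*L((G(-5, x(-2)) + 1) + 6) = 202*(75*(((6 - 3 - 5) + 1) + 6)) = 202*(75*((-2 + 1) + 6)) = 202*(75*(-1 + 6)) = 202*(75*5) = 202*375 = 75750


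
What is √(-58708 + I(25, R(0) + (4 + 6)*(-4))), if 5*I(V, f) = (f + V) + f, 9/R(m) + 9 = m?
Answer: I*√1467985/5 ≈ 242.32*I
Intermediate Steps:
R(m) = 9/(-9 + m)
I(V, f) = V/5 + 2*f/5 (I(V, f) = ((f + V) + f)/5 = ((V + f) + f)/5 = (V + 2*f)/5 = V/5 + 2*f/5)
√(-58708 + I(25, R(0) + (4 + 6)*(-4))) = √(-58708 + ((⅕)*25 + 2*(9/(-9 + 0) + (4 + 6)*(-4))/5)) = √(-58708 + (5 + 2*(9/(-9) + 10*(-4))/5)) = √(-58708 + (5 + 2*(9*(-⅑) - 40)/5)) = √(-58708 + (5 + 2*(-1 - 40)/5)) = √(-58708 + (5 + (⅖)*(-41))) = √(-58708 + (5 - 82/5)) = √(-58708 - 57/5) = √(-293597/5) = I*√1467985/5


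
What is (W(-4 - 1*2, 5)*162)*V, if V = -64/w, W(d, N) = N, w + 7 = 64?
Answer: -17280/19 ≈ -909.47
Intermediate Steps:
w = 57 (w = -7 + 64 = 57)
V = -64/57 ≈ -1.1228
(W(-4 - 1*2, 5)*162)*V = (5*162)*(-64/57) = 810*(-64/57) = -17280/19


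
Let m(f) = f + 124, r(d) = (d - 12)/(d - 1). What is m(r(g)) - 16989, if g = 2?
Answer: -16875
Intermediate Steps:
r(d) = (-12 + d)/(-1 + d)
m(f) = 124 + f
m(r(g)) - 16989 = (124 + (-12 + 2)/(-1 + 2)) - 16989 = (124 - 10/1) - 16989 = (124 + 1*(-10)) - 16989 = (124 - 10) - 16989 = 114 - 16989 = -16875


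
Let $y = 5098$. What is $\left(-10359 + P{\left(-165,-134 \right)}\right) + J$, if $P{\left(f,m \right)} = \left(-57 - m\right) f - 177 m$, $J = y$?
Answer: $5752$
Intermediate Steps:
$J = 5098$
$P{\left(f,m \right)} = - 177 m + f \left(-57 - m\right)$ ($P{\left(f,m \right)} = f \left(-57 - m\right) - 177 m = - 177 m + f \left(-57 - m\right)$)
$\left(-10359 + P{\left(-165,-134 \right)}\right) + J = \left(-10359 - \left(-33123 + 22110\right)\right) + 5098 = \left(-10359 + \left(23718 + 9405 - 22110\right)\right) + 5098 = \left(-10359 + 11013\right) + 5098 = 654 + 5098 = 5752$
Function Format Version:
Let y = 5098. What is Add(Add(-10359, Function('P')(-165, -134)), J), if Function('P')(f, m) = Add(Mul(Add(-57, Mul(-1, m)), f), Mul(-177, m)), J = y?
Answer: 5752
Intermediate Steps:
J = 5098
Function('P')(f, m) = Add(Mul(-177, m), Mul(f, Add(-57, Mul(-1, m)))) (Function('P')(f, m) = Add(Mul(f, Add(-57, Mul(-1, m))), Mul(-177, m)) = Add(Mul(-177, m), Mul(f, Add(-57, Mul(-1, m)))))
Add(Add(-10359, Function('P')(-165, -134)), J) = Add(Add(-10359, Add(Mul(-177, -134), Mul(-57, -165), Mul(-1, -165, -134))), 5098) = Add(Add(-10359, Add(23718, 9405, -22110)), 5098) = Add(Add(-10359, 11013), 5098) = Add(654, 5098) = 5752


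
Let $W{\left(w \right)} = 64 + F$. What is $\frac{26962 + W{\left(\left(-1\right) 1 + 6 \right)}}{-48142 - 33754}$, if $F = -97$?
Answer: $- \frac{26929}{81896} \approx -0.32882$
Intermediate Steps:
$W{\left(w \right)} = -33$ ($W{\left(w \right)} = 64 - 97 = -33$)
$\frac{26962 + W{\left(\left(-1\right) 1 + 6 \right)}}{-48142 - 33754} = \frac{26962 - 33}{-48142 - 33754} = \frac{26929}{-81896} = 26929 \left(- \frac{1}{81896}\right) = - \frac{26929}{81896}$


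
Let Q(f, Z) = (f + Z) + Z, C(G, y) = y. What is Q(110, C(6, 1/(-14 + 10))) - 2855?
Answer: -5491/2 ≈ -2745.5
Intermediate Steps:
Q(f, Z) = f + 2*Z (Q(f, Z) = (Z + f) + Z = f + 2*Z)
Q(110, C(6, 1/(-14 + 10))) - 2855 = (110 + 2/(-14 + 10)) - 2855 = (110 + 2/(-4)) - 2855 = (110 + 2*(-¼)) - 2855 = (110 - ½) - 2855 = 219/2 - 2855 = -5491/2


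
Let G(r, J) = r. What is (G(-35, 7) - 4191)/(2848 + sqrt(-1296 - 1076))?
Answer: -3008912/2028369 + 2113*I*sqrt(593)/2028369 ≈ -1.4834 + 0.025368*I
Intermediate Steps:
(G(-35, 7) - 4191)/(2848 + sqrt(-1296 - 1076)) = (-35 - 4191)/(2848 + sqrt(-1296 - 1076)) = -4226/(2848 + sqrt(-2372)) = -4226/(2848 + 2*I*sqrt(593))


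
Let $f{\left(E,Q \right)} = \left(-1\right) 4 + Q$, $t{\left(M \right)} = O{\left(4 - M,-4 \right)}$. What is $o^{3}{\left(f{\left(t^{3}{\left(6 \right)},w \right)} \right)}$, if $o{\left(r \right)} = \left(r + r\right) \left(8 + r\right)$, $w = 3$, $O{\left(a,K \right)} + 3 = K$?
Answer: $-2744$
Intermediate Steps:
$O{\left(a,K \right)} = -3 + K$
$t{\left(M \right)} = -7$ ($t{\left(M \right)} = -3 - 4 = -7$)
$f{\left(E,Q \right)} = -4 + Q$
$o{\left(r \right)} = 2 r \left(8 + r\right)$
$o^{3}{\left(f{\left(t^{3}{\left(6 \right)},w \right)} \right)} = \left(2 \left(-4 + 3\right) \left(8 + \left(-4 + 3\right)\right)\right)^{3} = \left(2 \left(-1\right) \left(8 - 1\right)\right)^{3} = \left(2 \left(-1\right) 7\right)^{3} = \left(-14\right)^{3} = -2744$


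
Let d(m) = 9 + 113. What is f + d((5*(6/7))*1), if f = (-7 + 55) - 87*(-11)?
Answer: 1127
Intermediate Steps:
f = 1005 (f = 48 + 957 = 1005)
d(m) = 122
f + d((5*(6/7))*1) = 1005 + 122 = 1127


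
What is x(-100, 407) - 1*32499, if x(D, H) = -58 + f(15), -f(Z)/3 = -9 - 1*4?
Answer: -32518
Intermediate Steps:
f(Z) = 39 (f(Z) = -3*(-9 - 1*4) = -3*(-9 - 4) = -3*(-13) = 39)
x(D, H) = -19 (x(D, H) = -58 + 39 = -19)
x(-100, 407) - 1*32499 = -19 - 1*32499 = -19 - 32499 = -32518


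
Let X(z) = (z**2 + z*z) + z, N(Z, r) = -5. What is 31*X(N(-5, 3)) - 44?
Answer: 1351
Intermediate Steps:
X(z) = z + 2*z**2 (X(z) = (z**2 + z**2) + z = 2*z**2 + z = z + 2*z**2)
31*X(N(-5, 3)) - 44 = 31*(-5*(1 + 2*(-5))) - 44 = 31*(-5*(1 - 10)) - 44 = 31*(-5*(-9)) - 44 = 31*45 - 44 = 1395 - 44 = 1351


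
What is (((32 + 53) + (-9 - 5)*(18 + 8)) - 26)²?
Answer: 93025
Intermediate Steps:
(((32 + 53) + (-9 - 5)*(18 + 8)) - 26)² = ((85 - 14*26) - 26)² = ((85 - 364) - 26)² = (-279 - 26)² = (-305)² = 93025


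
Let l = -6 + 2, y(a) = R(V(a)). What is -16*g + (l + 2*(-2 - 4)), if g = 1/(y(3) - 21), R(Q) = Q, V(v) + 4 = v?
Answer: -168/11 ≈ -15.273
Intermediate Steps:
V(v) = -4 + v
y(a) = -4 + a
g = -1/22 (g = 1/((-4 + 3) - 21) = 1/(-1 - 21) = 1/(-22) = -1/22 ≈ -0.045455)
l = -4
-16*g + (l + 2*(-2 - 4)) = -16*(-1/22) + (-4 + 2*(-2 - 4)) = 8/11 + (-4 + 2*(-6)) = 8/11 + (-4 - 12) = 8/11 - 16 = -168/11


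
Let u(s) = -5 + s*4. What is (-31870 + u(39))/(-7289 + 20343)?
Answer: -31719/13054 ≈ -2.4298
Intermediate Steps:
u(s) = -5 + 4*s
(-31870 + u(39))/(-7289 + 20343) = (-31870 + (-5 + 4*39))/(-7289 + 20343) = (-31870 + (-5 + 156))/13054 = (-31870 + 151)*(1/13054) = -31719*1/13054 = -31719/13054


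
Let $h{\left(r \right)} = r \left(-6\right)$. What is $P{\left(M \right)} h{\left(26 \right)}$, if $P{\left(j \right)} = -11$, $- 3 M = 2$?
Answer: $1716$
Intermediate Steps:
$M = - \frac{2}{3}$ ($M = \left(- \frac{1}{3}\right) 2 = - \frac{2}{3} \approx -0.66667$)
$h{\left(r \right)} = - 6 r$
$P{\left(M \right)} h{\left(26 \right)} = - 11 \left(\left(-6\right) 26\right) = \left(-11\right) \left(-156\right) = 1716$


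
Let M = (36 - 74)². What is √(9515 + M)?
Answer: √10959 ≈ 104.69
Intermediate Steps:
M = 1444 (M = (-38)² = 1444)
√(9515 + M) = √(9515 + 1444) = √10959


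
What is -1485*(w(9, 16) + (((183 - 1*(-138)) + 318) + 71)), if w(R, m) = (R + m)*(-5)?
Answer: -868725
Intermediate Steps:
w(R, m) = -5*R - 5*m
-1485*(w(9, 16) + (((183 - 1*(-138)) + 318) + 71)) = -1485*((-5*9 - 5*16) + (((183 - 1*(-138)) + 318) + 71)) = -1485*((-45 - 80) + (((183 + 138) + 318) + 71)) = -1485*(-125 + ((321 + 318) + 71)) = -1485*(-125 + (639 + 71)) = -1485*(-125 + 710) = -1485*585 = -868725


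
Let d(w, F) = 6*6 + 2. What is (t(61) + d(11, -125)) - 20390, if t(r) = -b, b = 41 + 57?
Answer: -20450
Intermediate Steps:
b = 98
d(w, F) = 38 (d(w, F) = 36 + 2 = 38)
t(r) = -98 (t(r) = -1*98 = -98)
(t(61) + d(11, -125)) - 20390 = (-98 + 38) - 20390 = -60 - 20390 = -20450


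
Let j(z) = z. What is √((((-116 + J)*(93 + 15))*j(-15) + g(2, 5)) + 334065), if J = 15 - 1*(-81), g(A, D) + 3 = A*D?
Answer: 2*√91618 ≈ 605.37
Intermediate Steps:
g(A, D) = -3 + A*D
J = 96 (J = 15 + 81 = 96)
√((((-116 + J)*(93 + 15))*j(-15) + g(2, 5)) + 334065) = √((((-116 + 96)*(93 + 15))*(-15) + (-3 + 2*5)) + 334065) = √((-20*108*(-15) + (-3 + 10)) + 334065) = √((-2160*(-15) + 7) + 334065) = √((32400 + 7) + 334065) = √(32407 + 334065) = √366472 = 2*√91618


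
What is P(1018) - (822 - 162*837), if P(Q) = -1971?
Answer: 132801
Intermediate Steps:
P(1018) - (822 - 162*837) = -1971 - (822 - 162*837) = -1971 - (822 - 135594) = -1971 - 1*(-134772) = -1971 + 134772 = 132801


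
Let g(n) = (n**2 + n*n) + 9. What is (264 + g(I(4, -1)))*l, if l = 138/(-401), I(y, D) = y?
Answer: -42090/401 ≈ -104.96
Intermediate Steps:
l = -138/401 (l = 138*(-1/401) = -138/401 ≈ -0.34414)
g(n) = 9 + 2*n**2 (g(n) = (n**2 + n**2) + 9 = 2*n**2 + 9 = 9 + 2*n**2)
(264 + g(I(4, -1)))*l = (264 + (9 + 2*4**2))*(-138/401) = (264 + (9 + 2*16))*(-138/401) = (264 + (9 + 32))*(-138/401) = (264 + 41)*(-138/401) = 305*(-138/401) = -42090/401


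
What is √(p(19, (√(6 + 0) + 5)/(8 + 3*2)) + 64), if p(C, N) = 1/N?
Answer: √(334 + 64*√6)/√(5 + √6) ≈ 8.1166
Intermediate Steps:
√(p(19, (√(6 + 0) + 5)/(8 + 3*2)) + 64) = √(1/((√(6 + 0) + 5)/(8 + 3*2)) + 64) = √(1/((√6 + 5)/(8 + 6)) + 64) = √(1/((5 + √6)/14) + 64) = √(1/((5 + √6)*(1/14)) + 64) = √(1/(5/14 + √6/14) + 64) = √(64 + 1/(5/14 + √6/14))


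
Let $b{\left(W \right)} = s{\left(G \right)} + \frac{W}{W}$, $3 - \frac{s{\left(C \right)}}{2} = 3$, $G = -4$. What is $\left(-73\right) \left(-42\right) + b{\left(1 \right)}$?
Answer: $3067$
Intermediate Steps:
$s{\left(C \right)} = 0$ ($s{\left(C \right)} = 6 - 6 = 0$)
$b{\left(W \right)} = 1$ ($b{\left(W \right)} = 0 + \frac{W}{W} = 0 + 1 = 1$)
$\left(-73\right) \left(-42\right) + b{\left(1 \right)} = \left(-73\right) \left(-42\right) + 1 = 3066 + 1 = 3067$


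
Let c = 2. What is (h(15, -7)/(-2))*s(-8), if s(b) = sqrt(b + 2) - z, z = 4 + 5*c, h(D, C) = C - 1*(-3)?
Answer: -28 + 2*I*sqrt(6) ≈ -28.0 + 4.899*I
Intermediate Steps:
h(D, C) = 3 + C (h(D, C) = C + 3 = 3 + C)
z = 14 (z = 4 + 5*2 = 4 + 10 = 14)
s(b) = -14 + sqrt(2 + b) (s(b) = sqrt(b + 2) - 1*14 = sqrt(2 + b) - 14 = -14 + sqrt(2 + b))
(h(15, -7)/(-2))*s(-8) = ((3 - 7)/(-2))*(-14 + sqrt(2 - 8)) = (-1/2*(-4))*(-14 + sqrt(-6)) = 2*(-14 + I*sqrt(6)) = -28 + 2*I*sqrt(6)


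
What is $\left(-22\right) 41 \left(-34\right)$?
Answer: $30668$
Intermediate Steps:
$\left(-22\right) 41 \left(-34\right) = \left(-902\right) \left(-34\right) = 30668$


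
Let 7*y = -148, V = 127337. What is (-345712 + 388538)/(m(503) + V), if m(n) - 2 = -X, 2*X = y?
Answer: 299782/891447 ≈ 0.33629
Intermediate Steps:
y = -148/7 (y = (⅐)*(-148) = -148/7 ≈ -21.143)
X = -74/7 (X = (½)*(-148/7) = -74/7 ≈ -10.571)
m(n) = 88/7 (m(n) = 2 - 1*(-74/7) = 2 + 74/7 = 88/7)
(-345712 + 388538)/(m(503) + V) = (-345712 + 388538)/(88/7 + 127337) = 42826/(891447/7) = 42826*(7/891447) = 299782/891447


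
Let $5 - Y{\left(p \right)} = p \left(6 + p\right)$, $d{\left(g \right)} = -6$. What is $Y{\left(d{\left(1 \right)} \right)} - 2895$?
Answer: $-2890$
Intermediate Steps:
$Y{\left(p \right)} = 5 - p \left(6 + p\right)$
$Y{\left(d{\left(1 \right)} \right)} - 2895 = \left(5 - \left(-6\right)^{2} - -36\right) - 2895 = \left(5 - 36 + 36\right) - 2895 = 5 - 2895 = -2890$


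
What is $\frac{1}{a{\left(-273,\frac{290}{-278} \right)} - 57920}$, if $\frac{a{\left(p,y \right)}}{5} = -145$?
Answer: $- \frac{1}{58645} \approx -1.7052 \cdot 10^{-5}$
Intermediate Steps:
$a{\left(p,y \right)} = -725$ ($a{\left(p,y \right)} = 5 \left(-145\right) = -725$)
$\frac{1}{a{\left(-273,\frac{290}{-278} \right)} - 57920} = \frac{1}{-725 - 57920} = \frac{1}{-58645} = - \frac{1}{58645}$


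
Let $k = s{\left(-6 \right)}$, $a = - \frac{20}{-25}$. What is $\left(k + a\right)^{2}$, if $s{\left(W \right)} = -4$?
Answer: $\frac{256}{25} \approx 10.24$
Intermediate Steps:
$a = \frac{4}{5}$ ($a = \left(-20\right) \left(- \frac{1}{25}\right) = \frac{4}{5} \approx 0.8$)
$k = -4$
$\left(k + a\right)^{2} = \left(-4 + \frac{4}{5}\right)^{2} = \left(- \frac{16}{5}\right)^{2} = \frac{256}{25}$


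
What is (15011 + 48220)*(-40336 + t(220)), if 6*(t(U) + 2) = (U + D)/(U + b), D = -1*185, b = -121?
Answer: -505020453749/198 ≈ -2.5506e+9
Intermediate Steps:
D = -185
t(U) = -2 + (-185 + U)/(6*(-121 + U)) (t(U) = -2 + ((U - 185)/(U - 121))/6 = -2 + ((-185 + U)/(-121 + U))/6 = -2 + (-185 + U)/(6*(-121 + U)))
(15011 + 48220)*(-40336 + t(220)) = (15011 + 48220)*(-40336 + (1267 - 11*220)/(6*(-121 + 220))) = 63231*(-40336 + (⅙)*(1267 - 2420)/99) = 63231*(-40336 + (⅙)*(1/99)*(-1153)) = 63231*(-40336 - 1153/594) = 63231*(-23960737/594) = -505020453749/198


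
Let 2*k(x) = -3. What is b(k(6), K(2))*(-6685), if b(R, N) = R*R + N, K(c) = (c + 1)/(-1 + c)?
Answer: -140385/4 ≈ -35096.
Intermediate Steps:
K(c) = (1 + c)/(-1 + c)
k(x) = -3/2 (k(x) = (1/2)*(-3) = -3/2)
b(R, N) = N + R**2 (b(R, N) = R**2 + N = N + R**2)
b(k(6), K(2))*(-6685) = ((1 + 2)/(-1 + 2) + (-3/2)**2)*(-6685) = (3/1 + 9/4)*(-6685) = (1*3 + 9/4)*(-6685) = (3 + 9/4)*(-6685) = (21/4)*(-6685) = -140385/4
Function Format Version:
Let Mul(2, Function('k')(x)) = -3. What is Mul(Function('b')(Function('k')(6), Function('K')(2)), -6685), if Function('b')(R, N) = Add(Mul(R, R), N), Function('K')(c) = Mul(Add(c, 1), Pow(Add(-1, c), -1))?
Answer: Rational(-140385, 4) ≈ -35096.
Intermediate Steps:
Function('K')(c) = Mul(Pow(Add(-1, c), -1), Add(1, c)) (Function('K')(c) = Mul(Add(1, c), Pow(Add(-1, c), -1)) = Mul(Pow(Add(-1, c), -1), Add(1, c)))
Function('k')(x) = Rational(-3, 2) (Function('k')(x) = Mul(Rational(1, 2), -3) = Rational(-3, 2))
Function('b')(R, N) = Add(N, Pow(R, 2)) (Function('b')(R, N) = Add(Pow(R, 2), N) = Add(N, Pow(R, 2)))
Mul(Function('b')(Function('k')(6), Function('K')(2)), -6685) = Mul(Add(Mul(Pow(Add(-1, 2), -1), Add(1, 2)), Pow(Rational(-3, 2), 2)), -6685) = Mul(Add(Mul(Pow(1, -1), 3), Rational(9, 4)), -6685) = Mul(Add(Mul(1, 3), Rational(9, 4)), -6685) = Mul(Add(3, Rational(9, 4)), -6685) = Mul(Rational(21, 4), -6685) = Rational(-140385, 4)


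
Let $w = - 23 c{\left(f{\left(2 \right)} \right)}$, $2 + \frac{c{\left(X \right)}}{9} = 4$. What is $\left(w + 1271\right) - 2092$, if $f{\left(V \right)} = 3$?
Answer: $-1235$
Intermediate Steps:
$c{\left(X \right)} = 18$ ($c{\left(X \right)} = -18 + 9 \cdot 4 = -18 + 36 = 18$)
$w = -414$ ($w = \left(-23\right) 18 = -414$)
$\left(w + 1271\right) - 2092 = \left(-414 + 1271\right) - 2092 = 857 - 2092 = -1235$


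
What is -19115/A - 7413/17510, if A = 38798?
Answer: -155578306/169838245 ≈ -0.91604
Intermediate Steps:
-19115/A - 7413/17510 = -19115/38798 - 7413/17510 = -155578306/169838245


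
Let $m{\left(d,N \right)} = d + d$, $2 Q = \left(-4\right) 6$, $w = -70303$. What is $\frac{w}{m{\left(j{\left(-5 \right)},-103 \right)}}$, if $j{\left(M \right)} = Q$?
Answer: $\frac{70303}{24} \approx 2929.3$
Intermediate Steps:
$Q = -12$ ($Q = \frac{\left(-4\right) 6}{2} = \frac{1}{2} \left(-24\right) = -12$)
$j{\left(M \right)} = -12$
$m{\left(d,N \right)} = 2 d$
$\frac{w}{m{\left(j{\left(-5 \right)},-103 \right)}} = - \frac{70303}{2 \left(-12\right)} = - \frac{70303}{-24} = \left(-70303\right) \left(- \frac{1}{24}\right) = \frac{70303}{24}$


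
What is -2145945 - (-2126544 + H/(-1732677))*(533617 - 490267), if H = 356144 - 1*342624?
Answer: 53241431326777345/577559 ≈ 9.2184e+10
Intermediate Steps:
H = 13520 (H = 356144 - 342624 = 13520)
-2145945 - (-2126544 + H/(-1732677))*(533617 - 490267) = -2145945 - (-2126544 + 13520/(-1732677))*(533617 - 490267) = -2145945 - (-2126544 + 13520*(-1/1732677))*43350 = -2145945 - (-2126544 - 13520/1732677)*43350 = -2145945 - (-3684613891808)*43350/1732677 = -2145945 - 1*(-53242670736625600/577559) = -2145945 + 53242670736625600/577559 = 53241431326777345/577559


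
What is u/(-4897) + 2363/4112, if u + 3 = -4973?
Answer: 32032923/20136464 ≈ 1.5908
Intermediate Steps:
u = -4976 (u = -3 - 4973 = -4976)
u/(-4897) + 2363/4112 = -4976/(-4897) + 2363/4112 = -4976*(-1/4897) + 2363*(1/4112) = 4976/4897 + 2363/4112 = 32032923/20136464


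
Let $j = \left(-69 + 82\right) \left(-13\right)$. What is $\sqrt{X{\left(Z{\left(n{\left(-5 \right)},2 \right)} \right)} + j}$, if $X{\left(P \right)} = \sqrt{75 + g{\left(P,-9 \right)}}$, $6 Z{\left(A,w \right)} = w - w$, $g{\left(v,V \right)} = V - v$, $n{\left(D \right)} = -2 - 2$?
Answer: $\sqrt{-169 + \sqrt{66}} \approx 12.684 i$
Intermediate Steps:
$n{\left(D \right)} = -4$
$Z{\left(A,w \right)} = 0$ ($Z{\left(A,w \right)} = \frac{w - w}{6} = \frac{1}{6} \cdot 0 = 0$)
$j = -169$ ($j = 13 \left(-13\right) = -169$)
$X{\left(P \right)} = \sqrt{66 - P}$ ($X{\left(P \right)} = \sqrt{75 - \left(9 + P\right)} = \sqrt{66 - P}$)
$\sqrt{X{\left(Z{\left(n{\left(-5 \right)},2 \right)} \right)} + j} = \sqrt{\sqrt{66 - 0} - 169} = \sqrt{\sqrt{66 + 0} - 169} = \sqrt{\sqrt{66} - 169} = \sqrt{-169 + \sqrt{66}}$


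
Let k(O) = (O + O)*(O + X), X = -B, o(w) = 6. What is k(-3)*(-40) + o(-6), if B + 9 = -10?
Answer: 3846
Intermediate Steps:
B = -19 (B = -9 - 10 = -19)
X = 19 (X = -1*(-19) = 19)
k(O) = 2*O*(19 + O) (k(O) = (O + O)*(O + 19) = (2*O)*(19 + O) = 2*O*(19 + O))
k(-3)*(-40) + o(-6) = (2*(-3)*(19 - 3))*(-40) + 6 = (2*(-3)*16)*(-40) + 6 = -96*(-40) + 6 = 3840 + 6 = 3846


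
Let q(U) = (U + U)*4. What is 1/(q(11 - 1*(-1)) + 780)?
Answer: 1/876 ≈ 0.0011416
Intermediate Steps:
q(U) = 8*U (q(U) = (2*U)*4 = 8*U)
1/(q(11 - 1*(-1)) + 780) = 1/(8*(11 - 1*(-1)) + 780) = 1/(8*(11 + 1) + 780) = 1/(8*12 + 780) = 1/(96 + 780) = 1/876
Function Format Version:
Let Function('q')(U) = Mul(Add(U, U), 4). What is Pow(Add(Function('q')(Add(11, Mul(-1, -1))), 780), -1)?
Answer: Rational(1, 876) ≈ 0.0011416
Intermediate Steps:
Function('q')(U) = Mul(8, U) (Function('q')(U) = Mul(Mul(2, U), 4) = Mul(8, U))
Pow(Add(Function('q')(Add(11, Mul(-1, -1))), 780), -1) = Pow(Add(Mul(8, Add(11, Mul(-1, -1))), 780), -1) = Pow(Add(Mul(8, Add(11, 1)), 780), -1) = Pow(Add(Mul(8, 12), 780), -1) = Pow(Add(96, 780), -1) = Pow(876, -1) = Rational(1, 876)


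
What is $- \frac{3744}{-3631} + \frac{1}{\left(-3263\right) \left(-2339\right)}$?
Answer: $\frac{28574799439}{27712362067} \approx 1.0311$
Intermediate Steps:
$- \frac{3744}{-3631} + \frac{1}{\left(-3263\right) \left(-2339\right)} = \left(-3744\right) \left(- \frac{1}{3631}\right) - - \frac{1}{7632157} = \frac{3744}{3631} + \frac{1}{7632157} = \frac{28574799439}{27712362067}$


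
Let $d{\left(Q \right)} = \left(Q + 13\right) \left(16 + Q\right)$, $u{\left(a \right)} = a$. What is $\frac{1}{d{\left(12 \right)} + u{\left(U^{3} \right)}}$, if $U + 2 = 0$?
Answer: $\frac{1}{692} \approx 0.0014451$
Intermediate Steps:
$U = -2$ ($U = -2 + 0 = -2$)
$d{\left(Q \right)} = \left(13 + Q\right) \left(16 + Q\right)$
$\frac{1}{d{\left(12 \right)} + u{\left(U^{3} \right)}} = \frac{1}{\left(208 + 12^{2} + 29 \cdot 12\right) + \left(-2\right)^{3}} = \frac{1}{\left(208 + 144 + 348\right) - 8} = \frac{1}{700 - 8} = \frac{1}{692}$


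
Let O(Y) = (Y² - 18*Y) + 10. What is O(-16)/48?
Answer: 277/24 ≈ 11.542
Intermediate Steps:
O(Y) = 10 + Y² - 18*Y
O(-16)/48 = (10 + (-16)² - 18*(-16))/48 = (10 + 256 + 288)*(1/48) = 554*(1/48) = 277/24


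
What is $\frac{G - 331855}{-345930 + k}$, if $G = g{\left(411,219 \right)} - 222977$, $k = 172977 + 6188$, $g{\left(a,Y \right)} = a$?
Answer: $\frac{554421}{166765} \approx 3.3246$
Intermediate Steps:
$k = 179165$
$G = -222566$ ($G = 411 - 222977 = -222566$)
$\frac{G - 331855}{-345930 + k} = \frac{-222566 - 331855}{-345930 + 179165} = \frac{-222566 - 331855}{-166765} = \left(-554421\right) \left(- \frac{1}{166765}\right) = \frac{554421}{166765}$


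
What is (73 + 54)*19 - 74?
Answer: 2339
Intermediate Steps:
(73 + 54)*19 - 74 = 127*19 - 74 = 2413 - 74 = 2339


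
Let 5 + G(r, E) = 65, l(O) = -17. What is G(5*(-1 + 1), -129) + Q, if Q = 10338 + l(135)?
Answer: 10381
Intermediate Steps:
Q = 10321 (Q = 10338 - 17 = 10321)
G(r, E) = 60 (G(r, E) = -5 + 65 = 60)
G(5*(-1 + 1), -129) + Q = 60 + 10321 = 10381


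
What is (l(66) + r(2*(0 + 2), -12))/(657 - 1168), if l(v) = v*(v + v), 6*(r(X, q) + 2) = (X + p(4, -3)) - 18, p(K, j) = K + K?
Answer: -8709/511 ≈ -17.043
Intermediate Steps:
p(K, j) = 2*K
r(X, q) = -11/3 + X/6 (r(X, q) = -2 + ((X + 2*4) - 18)/6 = -2 + ((X + 8) - 18)/6 = -2 + ((8 + X) - 18)/6 = -2 + (-10 + X)/6 = -2 + (-5/3 + X/6) = -11/3 + X/6)
l(v) = 2*v² (l(v) = v*(2*v) = 2*v²)
(l(66) + r(2*(0 + 2), -12))/(657 - 1168) = (2*66² + (-11/3 + (2*(0 + 2))/6))/(657 - 1168) = (2*4356 + (-11/3 + (2*2)/6))/(-511) = (8712 + (-11/3 + (⅙)*4))*(-1/511) = (8712 + (-11/3 + ⅔))*(-1/511) = (8712 - 3)*(-1/511) = 8709*(-1/511) = -8709/511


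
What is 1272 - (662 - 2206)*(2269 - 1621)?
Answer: 1001784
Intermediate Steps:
1272 - (662 - 2206)*(2269 - 1621) = 1272 - (-1544)*648 = 1272 - 1*(-1000512) = 1272 + 1000512 = 1001784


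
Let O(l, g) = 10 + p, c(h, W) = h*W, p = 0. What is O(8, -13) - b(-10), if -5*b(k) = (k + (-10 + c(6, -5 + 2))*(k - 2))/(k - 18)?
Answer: 537/70 ≈ 7.6714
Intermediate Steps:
c(h, W) = W*h
O(l, g) = 10 (O(l, g) = 10 + 0 = 10)
b(k) = -(56 - 27*k)/(5*(-18 + k)) (b(k) = -(k + (-10 + (-5 + 2)*6)*(k - 2))/(5*(k - 18)) = -(k + (-10 - 3*6)*(-2 + k))/(5*(-18 + k)) = -(k + (-10 - 18)*(-2 + k))/(5*(-18 + k)) = -(k - 28*(-2 + k))/(5*(-18 + k)) = -(k + (56 - 28*k))/(5*(-18 + k)) = -(56 - 27*k)/(5*(-18 + k)))
O(8, -13) - b(-10) = 10 - (-56 + 27*(-10))/(5*(-18 - 10)) = 10 - (-56 - 270)/(5*(-28)) = 10 - (-1)*(-326)/(5*28) = 10 - 1*163/70 = 10 - 163/70 = 537/70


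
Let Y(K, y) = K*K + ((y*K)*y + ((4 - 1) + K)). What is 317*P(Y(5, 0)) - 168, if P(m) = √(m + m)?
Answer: -168 + 317*√66 ≈ 2407.3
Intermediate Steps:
Y(K, y) = 3 + K + K² + K*y² (Y(K, y) = K² + ((K*y)*y + (3 + K)) = K² + (K*y² + (3 + K)) = K² + (3 + K + K*y²) = 3 + K + K² + K*y²)
P(m) = √2*√m (P(m) = √(2*m) = √2*√m)
317*P(Y(5, 0)) - 168 = 317*(√2*√(3 + 5 + 5² + 5*0²)) - 168 = 317*(√2*√(3 + 5 + 25 + 5*0)) - 168 = 317*(√2*√(3 + 5 + 25 + 0)) - 168 = 317*(√2*√33) - 168 = 317*√66 - 168 = -168 + 317*√66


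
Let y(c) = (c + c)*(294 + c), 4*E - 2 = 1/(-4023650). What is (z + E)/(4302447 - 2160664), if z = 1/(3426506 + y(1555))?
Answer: 9231155262313/39542259118309841600 ≈ 2.3345e-7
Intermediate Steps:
E = 8047299/16094600 (E = ½ + (¼)/(-4023650) = ½ + (¼)*(-1/4023650) = ½ - 1/16094600 = 8047299/16094600 ≈ 0.50000)
y(c) = 2*c*(294 + c) (y(c) = (2*c)*(294 + c) = 2*c*(294 + c))
z = 1/9176896 (z = 1/(3426506 + 2*1555*(294 + 1555)) = 1/(3426506 + 2*1555*1849) = 1/(3426506 + 5750390) = 1/9176896 ≈ 1.0897e-7)
(z + E)/(4302447 - 2160664) = (1/9176896 + 8047299/16094600)/(4302447 - 2160664) = (9231155262313/18462308795200)/2141783 = (9231155262313/18462308795200)*(1/2141783) = 9231155262313/39542259118309841600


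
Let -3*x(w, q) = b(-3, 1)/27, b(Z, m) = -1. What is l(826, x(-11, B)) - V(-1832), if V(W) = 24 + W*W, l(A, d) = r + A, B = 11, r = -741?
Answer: -3356163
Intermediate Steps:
x(w, q) = 1/81 (x(w, q) = -(-1)/(3*27) = -⅓*(-1/27) = 1/81)
l(A, d) = -741 + A
V(W) = 24 + W²
l(826, x(-11, B)) - V(-1832) = (-741 + 826) - (24 + (-1832)²) = 85 - (24 + 3356224) = 85 - 1*3356248 = 85 - 3356248 = -3356163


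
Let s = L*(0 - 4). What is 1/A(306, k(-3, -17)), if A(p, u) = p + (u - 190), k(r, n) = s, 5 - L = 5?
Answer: 1/116 ≈ 0.0086207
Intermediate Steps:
L = 0 (L = 5 - 1*5 = 5 - 5 = 0)
s = 0 (s = 0*(0 - 4) = 0*(-4) = 0)
k(r, n) = 0
A(p, u) = -190 + p + u (A(p, u) = p + (-190 + u) = -190 + p + u)
1/A(306, k(-3, -17)) = 1/(-190 + 306 + 0) = 1/116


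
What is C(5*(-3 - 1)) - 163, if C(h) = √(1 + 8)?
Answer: -160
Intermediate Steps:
C(h) = 3 (C(h) = √9 = 3)
C(5*(-3 - 1)) - 163 = 3 - 163 = -160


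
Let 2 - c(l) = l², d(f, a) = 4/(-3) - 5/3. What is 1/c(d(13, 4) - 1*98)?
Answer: -1/10199 ≈ -9.8049e-5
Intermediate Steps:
d(f, a) = -3 (d(f, a) = 4*(-⅓) - 5*⅓ = -4/3 - 5/3 = -3)
c(l) = 2 - l²
1/c(d(13, 4) - 1*98) = 1/(2 - (-3 - 1*98)²) = 1/(2 - (-3 - 98)²) = 1/(2 - 1*(-101)²) = 1/(2 - 1*10201) = 1/(2 - 10201) = 1/(-10199) = -1/10199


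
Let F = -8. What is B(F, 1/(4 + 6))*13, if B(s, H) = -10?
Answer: -130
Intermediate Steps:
B(F, 1/(4 + 6))*13 = -10*13 = -130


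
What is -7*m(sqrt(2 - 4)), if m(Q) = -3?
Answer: 21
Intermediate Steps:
-7*m(sqrt(2 - 4)) = -7*(-3) = 21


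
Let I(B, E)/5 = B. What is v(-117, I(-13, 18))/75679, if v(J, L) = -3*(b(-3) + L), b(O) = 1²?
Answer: 192/75679 ≈ 0.0025370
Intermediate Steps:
I(B, E) = 5*B
b(O) = 1
v(J, L) = -3 - 3*L (v(J, L) = -3*(1 + L) = -3 - 3*L)
v(-117, I(-13, 18))/75679 = (-3 - 15*(-13))/75679 = (-3 - 3*(-65))*(1/75679) = (-3 + 195)*(1/75679) = 192*(1/75679) = 192/75679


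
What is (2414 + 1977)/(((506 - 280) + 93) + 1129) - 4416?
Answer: -6389977/1448 ≈ -4413.0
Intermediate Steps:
(2414 + 1977)/(((506 - 280) + 93) + 1129) - 4416 = 4391/((226 + 93) + 1129) - 4416 = 4391/(319 + 1129) - 4416 = 4391/1448 - 4416 = -6389977/1448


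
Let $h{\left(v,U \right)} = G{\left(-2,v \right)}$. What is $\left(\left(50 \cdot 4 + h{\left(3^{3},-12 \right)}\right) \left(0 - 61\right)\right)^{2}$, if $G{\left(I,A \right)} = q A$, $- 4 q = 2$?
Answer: $\frac{517699009}{4} \approx 1.2942 \cdot 10^{8}$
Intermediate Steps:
$q = - \frac{1}{2}$ ($q = \left(- \frac{1}{4}\right) 2 = - \frac{1}{2} \approx -0.5$)
$G{\left(I,A \right)} = - \frac{A}{2}$
$h{\left(v,U \right)} = - \frac{v}{2}$
$\left(\left(50 \cdot 4 + h{\left(3^{3},-12 \right)}\right) \left(0 - 61\right)\right)^{2} = \left(\left(50 \cdot 4 - \frac{3^{3}}{2}\right) \left(0 - 61\right)\right)^{2} = \left(\left(200 - \frac{27}{2}\right) \left(-61\right)\right)^{2} = \left(\frac{373}{2} \left(-61\right)\right)^{2} = \left(- \frac{22753}{2}\right)^{2} = \frac{517699009}{4}$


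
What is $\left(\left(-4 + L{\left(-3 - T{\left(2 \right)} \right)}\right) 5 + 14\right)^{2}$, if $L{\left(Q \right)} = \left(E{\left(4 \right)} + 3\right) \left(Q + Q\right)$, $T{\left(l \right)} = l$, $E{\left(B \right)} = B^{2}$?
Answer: $913936$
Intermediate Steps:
$L{\left(Q \right)} = 38 Q$ ($L{\left(Q \right)} = \left(4^{2} + 3\right) \left(Q + Q\right) = \left(16 + 3\right) 2 Q = 19 \cdot 2 Q = 38 Q$)
$\left(\left(-4 + L{\left(-3 - T{\left(2 \right)} \right)}\right) 5 + 14\right)^{2} = \left(\left(-4 + 38 \left(-3 - 2\right)\right) 5 + 14\right)^{2} = \left(\left(-4 + 38 \left(-5\right)\right) 5 + 14\right)^{2} = \left(\left(-4 - 190\right) 5 + 14\right)^{2} = \left(\left(-194\right) 5 + 14\right)^{2} = \left(-970 + 14\right)^{2} = \left(-956\right)^{2} = 913936$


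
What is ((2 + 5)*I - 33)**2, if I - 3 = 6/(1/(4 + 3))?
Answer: 79524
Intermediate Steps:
I = 45 (I = 3 + 6/(1/(4 + 3)) = 3 + 6/(1/7) = 3 + 6*7 = 3 + 42 = 45)
((2 + 5)*I - 33)**2 = ((2 + 5)*45 - 33)**2 = (7*45 - 33)**2 = (315 - 33)**2 = 282**2 = 79524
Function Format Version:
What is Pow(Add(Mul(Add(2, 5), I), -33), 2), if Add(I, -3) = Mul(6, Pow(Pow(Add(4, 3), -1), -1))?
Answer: 79524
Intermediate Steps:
I = 45 (I = Add(3, Mul(6, Pow(Pow(Add(4, 3), -1), -1))) = Add(3, Mul(6, Pow(Pow(7, -1), -1))) = Add(3, Mul(6, Pow(Rational(1, 7), -1))) = Add(3, Mul(6, 7)) = Add(3, 42) = 45)
Pow(Add(Mul(Add(2, 5), I), -33), 2) = Pow(Add(Mul(Add(2, 5), 45), -33), 2) = Pow(Add(Mul(7, 45), -33), 2) = Pow(Add(315, -33), 2) = Pow(282, 2) = 79524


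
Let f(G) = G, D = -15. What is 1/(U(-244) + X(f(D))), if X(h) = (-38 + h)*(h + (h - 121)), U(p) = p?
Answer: 1/7759 ≈ 0.00012888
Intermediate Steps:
X(h) = (-121 + 2*h)*(-38 + h) (X(h) = (-38 + h)*(h + (-121 + h)) = (-38 + h)*(-121 + 2*h) = (-121 + 2*h)*(-38 + h))
1/(U(-244) + X(f(D))) = 1/(-244 + (4598 - 197*(-15) + 2*(-15)**2)) = 1/(-244 + (4598 + 2955 + 2*225)) = 1/(-244 + (4598 + 2955 + 450)) = 1/(-244 + 8003) = 1/7759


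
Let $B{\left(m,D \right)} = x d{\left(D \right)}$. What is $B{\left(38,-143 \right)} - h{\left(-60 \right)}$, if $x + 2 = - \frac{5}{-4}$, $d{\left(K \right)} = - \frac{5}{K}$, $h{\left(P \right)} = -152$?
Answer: $\frac{86929}{572} \approx 151.97$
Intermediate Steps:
$x = - \frac{3}{4}$ ($x = -2 - \frac{5}{-4} = -2 - - \frac{5}{4} = -2 + \frac{5}{4} = - \frac{3}{4} \approx -0.75$)
$B{\left(m,D \right)} = \frac{15}{4 D}$ ($B{\left(m,D \right)} = - \frac{3 \left(- \frac{5}{D}\right)}{4} = \frac{15}{4 D}$)
$B{\left(38,-143 \right)} - h{\left(-60 \right)} = \frac{15}{4 \left(-143\right)} - -152 = \frac{15}{4} \left(- \frac{1}{143}\right) + 152 = - \frac{15}{572} + 152 = \frac{86929}{572}$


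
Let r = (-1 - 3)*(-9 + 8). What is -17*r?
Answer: -68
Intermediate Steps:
r = 4 (r = -4*(-1) = 4)
-17*r = -17*4 = -68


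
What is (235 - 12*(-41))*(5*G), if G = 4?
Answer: 14540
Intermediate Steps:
(235 - 12*(-41))*(5*G) = (235 - 12*(-41))*(5*4) = (235 - 1*(-492))*20 = (235 + 492)*20 = 727*20 = 14540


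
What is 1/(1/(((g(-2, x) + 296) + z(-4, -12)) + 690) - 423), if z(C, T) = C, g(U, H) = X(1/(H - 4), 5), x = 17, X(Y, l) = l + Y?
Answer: -12832/5427923 ≈ -0.0023641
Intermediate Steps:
X(Y, l) = Y + l
g(U, H) = 5 + 1/(-4 + H) (g(U, H) = 1/(H - 4) + 5 = 1/(-4 + H) + 5 = 5 + 1/(-4 + H))
1/(1/(((g(-2, x) + 296) + z(-4, -12)) + 690) - 423) = 1/(1/((((-19 + 5*17)/(-4 + 17) + 296) - 4) + 690) - 423) = 1/(1/((((-19 + 85)/13 + 296) - 4) + 690) - 423) = 1/(1/((((1/13)*66 + 296) - 4) + 690) - 423) = 1/(1/(((66/13 + 296) - 4) + 690) - 423) = 1/(1/((3914/13 - 4) + 690) - 423) = 1/(1/(3862/13 + 690) - 423) = 1/(1/(12832/13) - 423) = 1/(13/12832 - 423) = 1/(-5427923/12832) = -12832/5427923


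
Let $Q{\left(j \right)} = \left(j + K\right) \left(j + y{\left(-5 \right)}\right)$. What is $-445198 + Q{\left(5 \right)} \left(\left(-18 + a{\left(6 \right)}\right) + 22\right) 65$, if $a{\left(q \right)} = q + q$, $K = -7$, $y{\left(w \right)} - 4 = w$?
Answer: $-453518$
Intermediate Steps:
$y{\left(w \right)} = 4 + w$
$a{\left(q \right)} = 2 q$
$Q{\left(j \right)} = \left(-1 + j\right) \left(-7 + j\right)$ ($Q{\left(j \right)} = \left(j - 7\right) \left(j + \left(4 - 5\right)\right) = \left(-7 + j\right) \left(j - 1\right) = \left(-7 + j\right) \left(-1 + j\right) = \left(-1 + j\right) \left(-7 + j\right)$)
$-445198 + Q{\left(5 \right)} \left(\left(-18 + a{\left(6 \right)}\right) + 22\right) 65 = -445198 + \left(7 + 5^{2} - 40\right) \left(\left(-18 + 2 \cdot 6\right) + 22\right) 65 = -445198 + \left(7 + 25 - 40\right) \left(\left(-18 + 12\right) + 22\right) 65 = -445198 + - 8 \left(-6 + 22\right) 65 = -445198 + \left(-8\right) 16 \cdot 65 = -445198 - 8320 = -453518$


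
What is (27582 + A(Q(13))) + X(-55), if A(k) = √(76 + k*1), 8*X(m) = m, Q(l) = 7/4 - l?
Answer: 220601/8 + √259/2 ≈ 27583.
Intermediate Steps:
Q(l) = 7/4 - l (Q(l) = 7*(¼) - l = 7/4 - l)
X(m) = m/8
A(k) = √(76 + k)
(27582 + A(Q(13))) + X(-55) = (27582 + √(76 + (7/4 - 1*13))) + (⅛)*(-55) = (27582 + √(76 + (7/4 - 13))) - 55/8 = (27582 + √(76 - 45/4)) - 55/8 = (27582 + √(259/4)) - 55/8 = (27582 + √259/2) - 55/8 = 220601/8 + √259/2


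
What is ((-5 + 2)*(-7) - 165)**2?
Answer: 20736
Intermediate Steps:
((-5 + 2)*(-7) - 165)**2 = (-3*(-7) - 165)**2 = (21 - 165)**2 = (-144)**2 = 20736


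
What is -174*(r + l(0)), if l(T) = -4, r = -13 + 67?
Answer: -8700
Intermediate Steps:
r = 54
-174*(r + l(0)) = -174*(54 - 4) = -174*50 = -8700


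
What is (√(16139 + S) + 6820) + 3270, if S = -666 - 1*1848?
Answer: 10090 + 5*√545 ≈ 10207.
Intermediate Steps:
S = -2514 (S = -666 - 1848 = -2514)
(√(16139 + S) + 6820) + 3270 = (√(16139 - 2514) + 6820) + 3270 = (√13625 + 6820) + 3270 = (5*√545 + 6820) + 3270 = (6820 + 5*√545) + 3270 = 10090 + 5*√545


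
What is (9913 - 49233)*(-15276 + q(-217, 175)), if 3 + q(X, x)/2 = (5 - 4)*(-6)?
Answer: 601360080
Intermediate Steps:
q(X, x) = -18 (q(X, x) = -6 + 2*((5 - 4)*(-6)) = -6 + 2*(1*(-6)) = -6 + 2*(-6) = -6 - 12 = -18)
(9913 - 49233)*(-15276 + q(-217, 175)) = (9913 - 49233)*(-15276 - 18) = -39320*(-15294) = 601360080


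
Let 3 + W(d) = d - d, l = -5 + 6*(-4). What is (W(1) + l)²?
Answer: 1024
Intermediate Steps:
l = -29 (l = -5 - 24 = -29)
W(d) = -3 (W(d) = -3 + (d - d) = -3 + 0 = -3)
(W(1) + l)² = (-3 - 29)² = (-32)² = 1024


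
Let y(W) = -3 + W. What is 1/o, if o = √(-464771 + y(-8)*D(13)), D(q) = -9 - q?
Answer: -I*√464529/464529 ≈ -0.0014672*I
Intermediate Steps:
o = I*√464529 (o = √(-464771 + (-3 - 8)*(-9 - 1*13)) = √(-464771 - 11*(-9 - 13)) = √(-464771 - 11*(-22)) = √(-464771 + 242) = √(-464529) = I*√464529 ≈ 681.56*I)
1/o = 1/(I*√464529) = -I*√464529/464529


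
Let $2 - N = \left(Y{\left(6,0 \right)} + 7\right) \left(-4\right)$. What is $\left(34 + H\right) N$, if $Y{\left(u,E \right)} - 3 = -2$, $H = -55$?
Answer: $-714$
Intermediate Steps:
$Y{\left(u,E \right)} = 1$ ($Y{\left(u,E \right)} = 3 - 2 = 1$)
$N = 34$ ($N = 2 - \left(1 + 7\right) \left(-4\right) = 2 - 8 \left(-4\right) = 2 - -32 = 2 + 32 = 34$)
$\left(34 + H\right) N = \left(34 - 55\right) 34 = \left(-21\right) 34 = -714$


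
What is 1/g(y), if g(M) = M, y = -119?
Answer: -1/119 ≈ -0.0084034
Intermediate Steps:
1/g(y) = 1/(-119) = -1/119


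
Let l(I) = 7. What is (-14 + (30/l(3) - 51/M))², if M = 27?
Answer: 534361/3969 ≈ 134.63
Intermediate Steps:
(-14 + (30/l(3) - 51/M))² = (-14 + (30/7 - 51/27))² = (-14 + (30*(⅐) - 51*1/27))² = (-14 + (30/7 - 17/9))² = (-14 + 151/63)² = (-731/63)² = 534361/3969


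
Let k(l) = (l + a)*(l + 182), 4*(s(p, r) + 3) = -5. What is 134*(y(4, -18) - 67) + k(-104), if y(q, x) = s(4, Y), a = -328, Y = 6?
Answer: -86487/2 ≈ -43244.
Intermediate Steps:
s(p, r) = -17/4 (s(p, r) = -3 + (¼)*(-5) = -3 - 5/4 = -17/4)
y(q, x) = -17/4
k(l) = (-328 + l)*(182 + l) (k(l) = (l - 328)*(l + 182) = (-328 + l)*(182 + l))
134*(y(4, -18) - 67) + k(-104) = 134*(-17/4 - 67) + (-59696 + (-104)² - 146*(-104)) = 134*(-285/4) + (-59696 + 10816 + 15184) = -19095/2 - 33696 = -86487/2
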